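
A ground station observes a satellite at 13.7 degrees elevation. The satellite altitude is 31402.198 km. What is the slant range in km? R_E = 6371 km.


h = 31402.198 km, el = 13.7 deg
d = -R_E*sin(el) + sqrt((R_E*sin(el))^2 + 2*R_E*h + h^2)
d = -6371.0000*sin(0.2391101) + sqrt((6371.0000*0.2368381)^2 + 2*6371.0000*31402.198 + 31402.198^2)
d = 35753.7076 km

35753.7076 km


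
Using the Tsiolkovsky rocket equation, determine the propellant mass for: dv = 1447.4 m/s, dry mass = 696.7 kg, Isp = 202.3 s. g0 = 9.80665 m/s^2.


ve = Isp * g0 = 202.3 * 9.80665 = 1983.885295 m/s
mass ratio = exp(dv/ve) = exp(1447.4/1983.885295) = 2.07420609
m_prop = m_dry * (mr - 1) = 696.7 * (2.07420609 - 1)
m_prop = 748.3994 kg

748.3994 kg


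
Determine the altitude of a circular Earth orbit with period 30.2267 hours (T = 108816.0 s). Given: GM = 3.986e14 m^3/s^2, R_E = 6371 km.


T = 108816.0 s
r = (mu*T^2/(4*pi^2))^(1/3) = (3.986e14 * 108816.0^2 / (4*pi^2))^(1/3)
r = 4.9263019e+07 m = 49263.0191 km
alt = r - R_E = 49263.0191 - 6371 = 42892.0191 km

42892.0191 km


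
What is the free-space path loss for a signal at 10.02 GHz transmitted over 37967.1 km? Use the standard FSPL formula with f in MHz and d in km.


f = 10.02 GHz = 10020.0000 MHz
d = 37967.1 km
FSPL = 32.44 + 20*log10(10020.0000) + 20*log10(37967.1)
FSPL = 32.44 + 80.0174 + 91.5881
FSPL = 204.0455 dB

204.0455 dB


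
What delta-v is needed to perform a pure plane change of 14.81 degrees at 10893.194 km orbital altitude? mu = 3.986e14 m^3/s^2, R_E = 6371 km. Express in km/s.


r = 17264.1940 km = 1.7264194e+07 m
V = sqrt(mu/r) = 4805.0232 m/s
di = 14.81 deg = 0.2584833 rad
dV = 2*V*sin(di/2) = 2*4805.0232*sin(0.1292416)
dV = 1238.5633 m/s = 1.2386 km/s

1.2386 km/s


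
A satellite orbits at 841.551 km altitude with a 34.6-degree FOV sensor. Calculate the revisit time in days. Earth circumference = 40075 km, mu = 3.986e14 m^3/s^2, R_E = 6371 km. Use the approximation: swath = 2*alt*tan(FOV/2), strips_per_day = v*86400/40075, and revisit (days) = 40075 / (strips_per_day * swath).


swath = 2*841.551*tan(0.301942) = 524.2279 km
v = sqrt(mu/r) = 7434.0281 m/s = 7.4340 km/s
strips/day = v*86400/40075 = 7.4340*86400/40075 = 16.0274
coverage/day = strips * swath = 16.0274 * 524.2279 = 8402.0360 km
revisit = 40075 / 8402.0360 = 4.7697 days

4.7697 days


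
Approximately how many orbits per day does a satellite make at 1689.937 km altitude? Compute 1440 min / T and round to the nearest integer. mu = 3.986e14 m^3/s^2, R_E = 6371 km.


r = 8.060937e+06 m
T = 2*pi*sqrt(r^3/mu) = 7202.6036 s = 120.0434 min
revs/day = 1440 / 120.0434 = 11.9957
Rounded: 12 revolutions per day

12 revolutions per day


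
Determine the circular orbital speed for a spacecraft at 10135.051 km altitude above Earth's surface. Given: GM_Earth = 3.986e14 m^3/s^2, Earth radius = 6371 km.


r = R_E + alt = 6371.0 + 10135.051 = 16506.0510 km = 1.6506051e+07 m
v = sqrt(mu/r) = sqrt(3.986e14 / 1.6506051e+07) = 4914.1347 m/s = 4.9141 km/s

4.9141 km/s


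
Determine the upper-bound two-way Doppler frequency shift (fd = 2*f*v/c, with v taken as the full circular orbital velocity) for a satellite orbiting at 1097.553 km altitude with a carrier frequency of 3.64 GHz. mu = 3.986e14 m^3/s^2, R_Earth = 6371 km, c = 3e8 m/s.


r = 7.468553e+06 m
v = sqrt(mu/r) = 7305.5079 m/s (worst-case radial velocity)
f = 3.64 GHz = 3.64e+09 Hz
fd = 2*f*v/c = 2*3.64e+09*7305.5079/3.0e+08
fd = 177280.3246 Hz

177280.3246 Hz


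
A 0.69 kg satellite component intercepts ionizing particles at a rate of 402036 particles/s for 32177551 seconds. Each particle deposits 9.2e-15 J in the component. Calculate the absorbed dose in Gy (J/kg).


Total energy deposited = rate * time * E_per
  = 402036 * 32177551 * 9.2e-15 = 0.1190161 J
Dose = E_total / mass = 0.1190161 / 0.69
Dose = 0.1724871 Gy

0.1725 Gy


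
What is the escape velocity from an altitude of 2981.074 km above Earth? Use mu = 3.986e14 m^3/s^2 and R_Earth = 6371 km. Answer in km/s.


r = 6371.0 + 2981.074 = 9352.0740 km = 9.352074e+06 m
v_esc = sqrt(2*mu/r) = sqrt(2*3.986e14 / 9.352074e+06)
v_esc = 9232.7203 m/s = 9.2327 km/s

9.2327 km/s


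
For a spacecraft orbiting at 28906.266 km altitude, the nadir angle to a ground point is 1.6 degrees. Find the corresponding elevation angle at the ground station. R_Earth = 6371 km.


r = R_E + alt = 35277.2660 km
Law of sines in the satellite / Earth-center / ground-point triangle:
  sin(nadir)/R_E = sin(90 + el)/r  =>  cos(el) = (r/R_E)*sin(nadir)
cos(el) = (35277.2660 / 6371.0000) * sin(1.6 deg) = 0.1546067
el = arccos(0.1546067) = 81.1060 deg
(Earth-central angle = 90 - nadir - el = 7.2940 deg)

81.1060 degrees


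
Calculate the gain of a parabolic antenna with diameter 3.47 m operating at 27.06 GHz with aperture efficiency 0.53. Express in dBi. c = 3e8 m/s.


lambda = c/f = 3e8 / 2.706e+10 = 0.01108647 m
G = eta*(pi*D/lambda)^2 = 0.53*(pi*3.47/0.01108647)^2
G = 512445.4480 (linear)
G = 10*log10(512445.4480) = 57.0965 dBi

57.0965 dBi


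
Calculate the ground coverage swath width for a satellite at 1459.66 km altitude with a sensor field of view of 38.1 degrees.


FOV = 38.1 deg = 0.6649704 rad
swath = 2 * alt * tan(FOV/2) = 2 * 1459.66 * tan(0.3324852)
swath = 2 * 1459.66 * 0.345304
swath = 1008.0530 km

1008.0530 km


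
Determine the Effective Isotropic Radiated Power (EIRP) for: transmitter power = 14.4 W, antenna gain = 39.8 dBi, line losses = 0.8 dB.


Pt = 14.4 W = 11.5836 dBW
EIRP = Pt_dBW + Gt - losses = 11.5836 + 39.8 - 0.8 = 50.5836 dBW

50.5836 dBW


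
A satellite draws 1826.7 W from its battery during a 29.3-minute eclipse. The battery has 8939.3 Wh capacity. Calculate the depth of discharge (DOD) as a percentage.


E_used = P * t / 60 = 1826.7 * 29.3 / 60 = 892.0385 Wh
DOD = E_used / E_total * 100 = 892.0385 / 8939.3 * 100
DOD = 9.9788 %

9.9788 %


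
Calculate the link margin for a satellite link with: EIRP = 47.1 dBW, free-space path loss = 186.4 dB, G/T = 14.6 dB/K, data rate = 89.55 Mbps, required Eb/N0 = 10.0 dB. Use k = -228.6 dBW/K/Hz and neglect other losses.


C/N0 = EIRP - FSPL + G/T - k = 47.1 - 186.4 + 14.6 - (-228.6)
C/N0 = 103.9000 dB-Hz
R_b = 89.55 Mbps = 8.955e+07 bps -> 10*log10(R_b) = 79.5207 dB-Hz
Eb/N0 = C/N0 - 10*log10(R_b) = 103.9000 - 79.5207 = 24.3793 dB
Margin = Eb/N0 - Eb/N0_req = 24.3793 - 10.0 = 14.3793 dB (link closes)

14.3793 dB


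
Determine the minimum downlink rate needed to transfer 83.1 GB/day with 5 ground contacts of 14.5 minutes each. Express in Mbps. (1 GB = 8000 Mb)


total contact time = 5 * 14.5 * 60 = 4350.0000 s
data = 83.1 GB = 664800.0000 Mb
rate = 664800.0000 / 4350.0000 = 152.8276 Mbps

152.8276 Mbps


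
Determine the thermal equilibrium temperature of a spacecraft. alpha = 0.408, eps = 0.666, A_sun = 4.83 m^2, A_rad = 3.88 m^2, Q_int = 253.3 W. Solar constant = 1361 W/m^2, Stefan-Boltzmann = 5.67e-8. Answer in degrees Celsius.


Numerator = alpha*S*A_sun + Q_int = 0.408*1361*4.83 + 253.3 = 2935.3410 W
Denominator = eps*sigma*A_rad = 0.666*5.67e-8*3.88 = 1.4651734e-07 W/K^4
T^4 = 2.0034087e+10 K^4
T = 376.2204 K = 103.0704 C

103.0704 degrees Celsius


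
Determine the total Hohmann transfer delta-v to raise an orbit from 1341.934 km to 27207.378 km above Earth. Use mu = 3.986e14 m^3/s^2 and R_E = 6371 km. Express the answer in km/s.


r1 = 7712.9340 km = 7.712934e+06 m
r2 = 33578.3780 km = 3.3578378e+07 m
dv1 = sqrt(mu/r1)*(sqrt(2*r2/(r1+r2)) - 1) = 1979.1543 m/s
dv2 = sqrt(mu/r2)*(1 - sqrt(2*r1/(r1+r2))) = 1339.5101 m/s
total dv = |dv1| + |dv2| = 1979.1543 + 1339.5101 = 3318.6644 m/s = 3.3187 km/s

3.3187 km/s


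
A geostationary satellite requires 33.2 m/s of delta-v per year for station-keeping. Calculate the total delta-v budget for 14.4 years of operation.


dV = rate * years = 33.2 * 14.4
dV = 478.0800 m/s

478.0800 m/s


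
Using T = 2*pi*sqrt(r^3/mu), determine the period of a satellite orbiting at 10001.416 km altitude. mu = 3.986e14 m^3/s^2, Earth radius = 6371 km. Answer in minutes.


r = 16372.4160 km = 1.6372416e+07 m
T = 2*pi*sqrt(r^3/mu) = 2*pi*sqrt(4.3887244e+21 / 3.986e14)
T = 20848.7671 s = 347.4795 min

347.4795 minutes


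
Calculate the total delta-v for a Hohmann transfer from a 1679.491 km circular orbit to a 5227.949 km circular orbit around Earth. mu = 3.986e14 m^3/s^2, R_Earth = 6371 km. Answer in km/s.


r1 = 8050.4910 km = 8.050491e+06 m
r2 = 11598.9490 km = 1.1598949e+07 m
dv1 = sqrt(mu/r1)*(sqrt(2*r2/(r1+r2)) - 1) = 609.0016 m/s
dv2 = sqrt(mu/r2)*(1 - sqrt(2*r1/(r1+r2))) = 555.6549 m/s
total dv = |dv1| + |dv2| = 609.0016 + 555.6549 = 1164.6565 m/s = 1.1647 km/s

1.1647 km/s


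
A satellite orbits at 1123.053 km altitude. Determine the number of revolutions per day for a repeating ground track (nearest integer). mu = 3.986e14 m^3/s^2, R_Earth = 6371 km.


r = 7.494053e+06 m
T = 2*pi*sqrt(r^3/mu) = 6456.3395 s = 107.6057 min
revs/day = 1440 / 107.6057 = 13.3822
Rounded: 13 revolutions per day

13 revolutions per day


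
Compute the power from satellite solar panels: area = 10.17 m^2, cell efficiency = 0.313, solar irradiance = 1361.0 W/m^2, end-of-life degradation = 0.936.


P = area * eta * S * degradation
P = 10.17 * 0.313 * 1361.0 * 0.936
P = 4055.0785 W

4055.0785 W


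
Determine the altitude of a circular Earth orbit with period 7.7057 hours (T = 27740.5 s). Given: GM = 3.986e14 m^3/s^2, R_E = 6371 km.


T = 27740.5 s
r = (mu*T^2/(4*pi^2))^(1/3) = (3.986e14 * 27740.5^2 / (4*pi^2))^(1/3)
r = 1.980624e+07 m = 19806.2402 km
alt = r - R_E = 19806.2402 - 6371 = 13435.2402 km

13435.2402 km


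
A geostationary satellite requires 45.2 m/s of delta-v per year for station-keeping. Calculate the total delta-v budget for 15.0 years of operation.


dV = rate * years = 45.2 * 15.0
dV = 678.0000 m/s

678.0000 m/s


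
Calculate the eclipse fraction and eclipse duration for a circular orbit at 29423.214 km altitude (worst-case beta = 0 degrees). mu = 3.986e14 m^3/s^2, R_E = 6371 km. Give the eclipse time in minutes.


r = 35794.2140 km
T = 1123.2572 min
Eclipse fraction = arcsin(R_E/r)/pi = arcsin(6371.0000/35794.2140)/pi
= arcsin(0.1779897)/pi = 0.05695936
Eclipse duration = 0.05695936 * 1123.2572 = 63.9800 min

63.9800 minutes


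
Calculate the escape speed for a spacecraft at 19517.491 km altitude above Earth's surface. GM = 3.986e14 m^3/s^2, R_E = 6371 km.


r = 6371.0 + 19517.491 = 25888.4910 km = 2.5888491e+07 m
v_esc = sqrt(2*mu/r) = sqrt(2*3.986e14 / 2.5888491e+07)
v_esc = 5549.1987 m/s = 5.5492 km/s

5.5492 km/s


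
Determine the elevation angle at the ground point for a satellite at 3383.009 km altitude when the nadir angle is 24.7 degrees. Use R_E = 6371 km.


r = R_E + alt = 9754.0090 km
Law of sines in the satellite / Earth-center / ground-point triangle:
  sin(nadir)/R_E = sin(90 + el)/r  =>  cos(el) = (r/R_E)*sin(nadir)
cos(el) = (9754.0090 / 6371.0000) * sin(24.7 deg) = 0.639755
el = arccos(0.639755) = 50.2264 deg
(Earth-central angle = 90 - nadir - el = 15.0736 deg)

50.2264 degrees


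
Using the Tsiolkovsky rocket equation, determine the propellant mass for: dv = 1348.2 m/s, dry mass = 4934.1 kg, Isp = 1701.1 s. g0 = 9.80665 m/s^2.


ve = Isp * g0 = 1701.1 * 9.80665 = 16682.092315 m/s
mass ratio = exp(dv/ve) = exp(1348.2/16682.092315) = 1.08417269
m_prop = m_dry * (mr - 1) = 4934.1 * (1.08417269 - 1)
m_prop = 415.3165 kg

415.3165 kg


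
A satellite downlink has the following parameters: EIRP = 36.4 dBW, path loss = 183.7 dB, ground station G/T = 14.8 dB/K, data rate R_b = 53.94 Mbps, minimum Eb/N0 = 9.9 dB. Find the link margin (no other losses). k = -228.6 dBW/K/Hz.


C/N0 = EIRP - FSPL + G/T - k = 36.4 - 183.7 + 14.8 - (-228.6)
C/N0 = 96.1000 dB-Hz
R_b = 53.94 Mbps = 5.394e+07 bps -> 10*log10(R_b) = 77.3191 dB-Hz
Eb/N0 = C/N0 - 10*log10(R_b) = 96.1000 - 77.3191 = 18.7809 dB
Margin = Eb/N0 - Eb/N0_req = 18.7809 - 9.9 = 8.8809 dB (link closes)

8.8809 dB


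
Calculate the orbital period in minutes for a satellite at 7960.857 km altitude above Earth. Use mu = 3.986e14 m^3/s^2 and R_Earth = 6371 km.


r = 14331.8570 km = 1.4331857e+07 m
T = 2*pi*sqrt(r^3/mu) = 2*pi*sqrt(2.9437939e+21 / 3.986e14)
T = 17075.1655 s = 284.5861 min

284.5861 minutes


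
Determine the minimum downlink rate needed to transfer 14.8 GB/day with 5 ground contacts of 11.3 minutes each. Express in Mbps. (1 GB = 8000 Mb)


total contact time = 5 * 11.3 * 60 = 3390.0000 s
data = 14.8 GB = 118400.0000 Mb
rate = 118400.0000 / 3390.0000 = 34.9263 Mbps

34.9263 Mbps


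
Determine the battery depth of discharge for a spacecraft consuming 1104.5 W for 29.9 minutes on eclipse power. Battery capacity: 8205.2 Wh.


E_used = P * t / 60 = 1104.5 * 29.9 / 60 = 550.4092 Wh
DOD = E_used / E_total * 100 = 550.4092 / 8205.2 * 100
DOD = 6.7081 %

6.7081 %


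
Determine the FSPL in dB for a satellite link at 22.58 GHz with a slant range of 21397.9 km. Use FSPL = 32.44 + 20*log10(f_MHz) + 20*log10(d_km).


f = 22.58 GHz = 22580.0000 MHz
d = 21397.9 km
FSPL = 32.44 + 20*log10(22580.0000) + 20*log10(21397.9)
FSPL = 32.44 + 87.0745 + 86.6074
FSPL = 206.1219 dB

206.1219 dB


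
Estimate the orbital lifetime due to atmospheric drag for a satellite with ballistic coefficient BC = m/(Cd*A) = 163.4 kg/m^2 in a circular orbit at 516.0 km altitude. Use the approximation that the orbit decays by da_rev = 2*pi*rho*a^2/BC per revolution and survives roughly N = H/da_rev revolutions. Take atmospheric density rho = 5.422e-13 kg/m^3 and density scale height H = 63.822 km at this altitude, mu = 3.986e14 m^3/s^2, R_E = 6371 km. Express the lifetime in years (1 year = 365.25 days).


a = R_E + alt = 6887.0000 km = 6.887e+06 m
da_rev = 2*pi*rho*a^2/BC = 2*pi*5.422e-13*(6.887e+06)^2/163.4 = 0.988888885 m per revolution
N = H/da_rev = 63822.0000 m / 0.988888885 m = 64539.1014 revolutions
P = 2*pi*sqrt(a^3/mu) = 5687.9575 s
lifetime = N*P = 64539.1014 * 5687.9575 = 3.6709567e+08 s = 4248.7925 days
years = 4248.7925 / 365.25 = 11.6326 years

11.6326 years


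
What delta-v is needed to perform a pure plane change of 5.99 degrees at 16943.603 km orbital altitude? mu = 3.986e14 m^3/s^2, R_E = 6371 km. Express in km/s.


r = 23314.6030 km = 2.3314603e+07 m
V = sqrt(mu/r) = 4134.8012 m/s
di = 5.99 deg = 0.1045452 rad
dV = 2*V*sin(di/2) = 2*4134.8012*sin(0.05227261)
dV = 432.0769 m/s = 0.4320769 km/s

0.4321 km/s


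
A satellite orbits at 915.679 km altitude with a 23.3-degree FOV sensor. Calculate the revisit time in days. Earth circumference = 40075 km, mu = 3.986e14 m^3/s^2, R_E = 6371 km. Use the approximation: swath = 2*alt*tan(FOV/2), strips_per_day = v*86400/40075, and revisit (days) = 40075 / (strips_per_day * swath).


swath = 2*915.679*tan(0.2033309) = 377.5896 km
v = sqrt(mu/r) = 7396.1179 m/s = 7.3961 km/s
strips/day = v*86400/40075 = 7.3961*86400/40075 = 15.9457
coverage/day = strips * swath = 15.9457 * 377.5896 = 6020.9369 km
revisit = 40075 / 6020.9369 = 6.6559 days

6.6559 days


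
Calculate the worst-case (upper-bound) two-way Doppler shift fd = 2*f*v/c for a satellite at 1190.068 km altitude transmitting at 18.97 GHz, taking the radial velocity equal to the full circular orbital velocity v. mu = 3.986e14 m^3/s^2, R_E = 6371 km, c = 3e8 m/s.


r = 7.561068e+06 m
v = sqrt(mu/r) = 7260.6763 m/s (worst-case radial velocity)
f = 18.97 GHz = 1.897e+10 Hz
fd = 2*f*v/c = 2*1.897e+10*7260.6763/3.0e+08
fd = 918233.5295 Hz

918233.5295 Hz


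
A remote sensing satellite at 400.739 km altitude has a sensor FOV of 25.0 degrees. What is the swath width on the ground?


FOV = 25.0 deg = 0.4363323 rad
swath = 2 * alt * tan(FOV/2) = 2 * 400.739 * tan(0.2181662)
swath = 2 * 400.739 * 0.2216947
swath = 177.6834 km

177.6834 km


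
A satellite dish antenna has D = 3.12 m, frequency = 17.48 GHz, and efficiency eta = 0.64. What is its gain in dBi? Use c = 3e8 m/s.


lambda = c/f = 3e8 / 1.748e+10 = 0.01716247 m
G = eta*(pi*D/lambda)^2 = 0.64*(pi*3.12/0.01716247)^2
G = 208751.3316 (linear)
G = 10*log10(208751.3316) = 53.1963 dBi

53.1963 dBi


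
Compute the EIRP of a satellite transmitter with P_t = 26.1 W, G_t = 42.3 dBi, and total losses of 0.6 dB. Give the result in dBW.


Pt = 26.1 W = 14.1664 dBW
EIRP = Pt_dBW + Gt - losses = 14.1664 + 42.3 - 0.6 = 55.8664 dBW

55.8664 dBW


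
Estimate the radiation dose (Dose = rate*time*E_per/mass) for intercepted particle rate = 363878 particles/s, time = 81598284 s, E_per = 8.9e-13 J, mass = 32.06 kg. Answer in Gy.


Total energy deposited = rate * time * E_per
  = 363878 * 81598284 * 8.9e-13 = 26.4257 J
Dose = E_total / mass = 26.4257 / 32.06
Dose = 0.8242583 Gy

0.8243 Gy


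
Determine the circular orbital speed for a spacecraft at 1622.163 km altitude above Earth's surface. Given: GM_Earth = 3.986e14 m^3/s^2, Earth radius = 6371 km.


r = R_E + alt = 6371.0 + 1622.163 = 7993.1630 km = 7.993163e+06 m
v = sqrt(mu/r) = sqrt(3.986e14 / 7.993163e+06) = 7061.7008 m/s = 7.0617 km/s

7.0617 km/s


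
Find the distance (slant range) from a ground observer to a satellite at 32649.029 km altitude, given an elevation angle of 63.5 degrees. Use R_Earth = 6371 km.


h = 32649.029 km, el = 63.5 deg
d = -R_E*sin(el) + sqrt((R_E*sin(el))^2 + 2*R_E*h + h^2)
d = -6371.0000*sin(1.1083) + sqrt((6371.0000*0.8949344)^2 + 2*6371.0000*32649.029 + 32649.029^2)
d = 33214.7138 km

33214.7138 km


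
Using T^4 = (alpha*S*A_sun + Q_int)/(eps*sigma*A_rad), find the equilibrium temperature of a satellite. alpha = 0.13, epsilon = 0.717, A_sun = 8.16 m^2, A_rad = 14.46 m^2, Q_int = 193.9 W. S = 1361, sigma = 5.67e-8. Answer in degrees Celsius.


Numerator = alpha*S*A_sun + Q_int = 0.13*1361*8.16 + 193.9 = 1637.6488 W
Denominator = eps*sigma*A_rad = 0.717*5.67e-8*14.46 = 5.8785539e-07 W/K^4
T^4 = 2.7858021e+09 K^4
T = 229.7405 K = -43.4095 C

-43.4095 degrees Celsius


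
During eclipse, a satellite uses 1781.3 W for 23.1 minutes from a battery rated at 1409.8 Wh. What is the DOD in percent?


E_used = P * t / 60 = 1781.3 * 23.1 / 60 = 685.8005 Wh
DOD = E_used / E_total * 100 = 685.8005 / 1409.8 * 100
DOD = 48.6452 %

48.6452 %


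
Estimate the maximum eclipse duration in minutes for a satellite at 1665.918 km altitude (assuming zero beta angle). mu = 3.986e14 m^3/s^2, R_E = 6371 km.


r = 8036.9180 km
T = 119.5073 min
Eclipse fraction = arcsin(R_E/r)/pi = arcsin(6371.0000/8036.9180)/pi
= arcsin(0.7927168)/pi = 0.2913341
Eclipse duration = 0.2913341 * 119.5073 = 34.8165 min

34.8165 minutes


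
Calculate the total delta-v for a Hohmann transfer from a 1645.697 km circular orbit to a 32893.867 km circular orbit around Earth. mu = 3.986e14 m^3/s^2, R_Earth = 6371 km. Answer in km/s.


r1 = 8016.6970 km = 8.016697e+06 m
r2 = 39264.8670 km = 3.9264867e+07 m
dv1 = sqrt(mu/r1)*(sqrt(2*r2/(r1+r2)) - 1) = 2036.1226 m/s
dv2 = sqrt(mu/r2)*(1 - sqrt(2*r1/(r1+r2))) = 1330.7704 m/s
total dv = |dv1| + |dv2| = 2036.1226 + 1330.7704 = 3366.8930 m/s = 3.3669 km/s

3.3669 km/s


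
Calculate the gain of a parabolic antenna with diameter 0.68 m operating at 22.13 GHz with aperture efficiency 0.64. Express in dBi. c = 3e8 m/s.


lambda = c/f = 3e8 / 2.213e+10 = 0.01355626 m
G = eta*(pi*D/lambda)^2 = 0.64*(pi*0.68/0.01355626)^2
G = 15893.4384 (linear)
G = 10*log10(15893.4384) = 42.0122 dBi

42.0122 dBi


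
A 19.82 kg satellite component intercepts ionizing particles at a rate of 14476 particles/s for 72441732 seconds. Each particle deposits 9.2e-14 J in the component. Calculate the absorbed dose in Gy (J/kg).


Total energy deposited = rate * time * E_per
  = 14476 * 72441732 * 9.2e-14 = 0.09647732 J
Dose = E_total / mass = 0.09647732 / 19.82
Dose = 0.004867675 Gy

0.0049 Gy


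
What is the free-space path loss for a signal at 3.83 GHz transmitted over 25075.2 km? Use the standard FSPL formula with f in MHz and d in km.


f = 3.83 GHz = 3830.0000 MHz
d = 25075.2 km
FSPL = 32.44 + 20*log10(3830.0000) + 20*log10(25075.2)
FSPL = 32.44 + 71.6640 + 87.9849
FSPL = 192.0889 dB

192.0889 dB


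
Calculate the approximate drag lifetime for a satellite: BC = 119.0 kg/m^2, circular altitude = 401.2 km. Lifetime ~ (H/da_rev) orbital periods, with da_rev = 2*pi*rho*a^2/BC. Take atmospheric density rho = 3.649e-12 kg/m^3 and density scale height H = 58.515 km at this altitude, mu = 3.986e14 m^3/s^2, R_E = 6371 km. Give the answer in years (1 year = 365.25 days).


a = R_E + alt = 6772.2000 km = 6.7722e+06 m
da_rev = 2*pi*rho*a^2/BC = 2*pi*3.649e-12*(6.7722e+06)^2/119.0 = 8.836216 m per revolution
N = H/da_rev = 58515.0000 m / 8.836216 m = 6622.1786 revolutions
P = 2*pi*sqrt(a^3/mu) = 5546.3323 s
lifetime = N*P = 6622.1786 * 5546.3323 = 3.6728803e+07 s = 425.1019 days
years = 425.1019 / 365.25 = 1.1639 years

1.1639 years


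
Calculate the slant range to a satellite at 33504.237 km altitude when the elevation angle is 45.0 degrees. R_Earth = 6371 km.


h = 33504.237 km, el = 45.0 deg
d = -R_E*sin(el) + sqrt((R_E*sin(el))^2 + 2*R_E*h + h^2)
d = -6371.0000*sin(0.7853982) + sqrt((6371.0000*0.7071068)^2 + 2*6371.0000*33504.237 + 33504.237^2)
d = 35114.9635 km

35114.9635 km


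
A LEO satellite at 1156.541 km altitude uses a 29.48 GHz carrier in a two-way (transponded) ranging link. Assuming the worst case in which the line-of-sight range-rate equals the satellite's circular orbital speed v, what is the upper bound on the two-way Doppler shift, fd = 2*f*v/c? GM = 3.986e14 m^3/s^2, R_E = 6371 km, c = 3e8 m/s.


r = 7.527541e+06 m
v = sqrt(mu/r) = 7276.8275 m/s (worst-case radial velocity)
f = 29.48 GHz = 2.948e+10 Hz
fd = 2*f*v/c = 2*2.948e+10*7276.8275/3.0e+08
fd = 1.4301392e+06 Hz

1.4301e+06 Hz


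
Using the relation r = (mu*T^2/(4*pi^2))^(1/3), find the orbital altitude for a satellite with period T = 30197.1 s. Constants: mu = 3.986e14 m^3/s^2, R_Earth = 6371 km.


T = 30197.1 s
r = (mu*T^2/(4*pi^2))^(1/3) = (3.986e14 * 30197.1^2 / (4*pi^2))^(1/3)
r = 2.0958941e+07 m = 20958.9414 km
alt = r - R_E = 20958.9414 - 6371 = 14587.9414 km

14587.9414 km


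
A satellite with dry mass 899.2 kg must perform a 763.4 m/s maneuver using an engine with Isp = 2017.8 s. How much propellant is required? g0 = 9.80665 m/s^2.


ve = Isp * g0 = 2017.8 * 9.80665 = 19787.858370 m/s
mass ratio = exp(dv/ve) = exp(763.4/19787.858370) = 1.03933305
m_prop = m_dry * (mr - 1) = 899.2 * (1.03933305 - 1)
m_prop = 35.3683 kg

35.3683 kg


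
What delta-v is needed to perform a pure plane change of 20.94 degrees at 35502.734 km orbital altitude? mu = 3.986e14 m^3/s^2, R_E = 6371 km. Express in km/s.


r = 41873.7340 km = 4.1873734e+07 m
V = sqrt(mu/r) = 3085.3029 m/s
di = 20.94 deg = 0.3654719 rad
dV = 2*V*sin(di/2) = 2*3085.3029*sin(0.182736)
dV = 1121.3266 m/s = 1.1213 km/s

1.1213 km/s


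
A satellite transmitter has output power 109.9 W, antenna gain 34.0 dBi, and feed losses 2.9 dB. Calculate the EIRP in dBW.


Pt = 109.9 W = 20.4100 dBW
EIRP = Pt_dBW + Gt - losses = 20.4100 + 34.0 - 2.9 = 51.5100 dBW

51.5100 dBW


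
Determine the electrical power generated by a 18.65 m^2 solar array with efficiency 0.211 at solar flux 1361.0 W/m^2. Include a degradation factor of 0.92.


P = area * eta * S * degradation
P = 18.65 * 0.211 * 1361.0 * 0.92
P = 4927.2800 W

4927.2800 W


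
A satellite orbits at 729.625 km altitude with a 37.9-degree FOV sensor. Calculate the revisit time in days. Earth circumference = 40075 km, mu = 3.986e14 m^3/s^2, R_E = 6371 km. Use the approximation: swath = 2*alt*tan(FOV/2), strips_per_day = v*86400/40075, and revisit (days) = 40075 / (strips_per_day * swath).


swath = 2*729.625*tan(0.3307399) = 501.0361 km
v = sqrt(mu/r) = 7492.3897 m/s = 7.4924 km/s
strips/day = v*86400/40075 = 7.4924*86400/40075 = 16.1533
coverage/day = strips * swath = 16.1533 * 501.0361 = 8093.3733 km
revisit = 40075 / 8093.3733 = 4.9516 days

4.9516 days


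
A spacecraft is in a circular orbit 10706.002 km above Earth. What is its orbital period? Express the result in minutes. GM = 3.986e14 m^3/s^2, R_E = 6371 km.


r = 17077.0020 km = 1.7077002e+07 m
T = 2*pi*sqrt(r^3/mu) = 2*pi*sqrt(4.9800636e+21 / 3.986e14)
T = 22208.9827 s = 370.1497 min

370.1497 minutes


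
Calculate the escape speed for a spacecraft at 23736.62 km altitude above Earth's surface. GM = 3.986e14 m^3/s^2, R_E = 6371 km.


r = 6371.0 + 23736.62 = 30107.6200 km = 3.010762e+07 m
v_esc = sqrt(2*mu/r) = sqrt(2*3.986e14 / 3.010762e+07)
v_esc = 5145.7115 m/s = 5.1457 km/s

5.1457 km/s


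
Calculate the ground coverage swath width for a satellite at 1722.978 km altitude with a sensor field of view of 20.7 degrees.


FOV = 20.7 deg = 0.3612832 rad
swath = 2 * alt * tan(FOV/2) = 2 * 1722.978 * tan(0.1806416)
swath = 2 * 1722.978 * 0.1826324
swath = 629.3433 km

629.3433 km


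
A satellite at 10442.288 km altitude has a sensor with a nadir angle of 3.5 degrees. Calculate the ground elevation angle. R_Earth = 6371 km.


r = R_E + alt = 16813.2880 km
Law of sines in the satellite / Earth-center / ground-point triangle:
  sin(nadir)/R_E = sin(90 + el)/r  =>  cos(el) = (r/R_E)*sin(nadir)
cos(el) = (16813.2880 / 6371.0000) * sin(3.5 deg) = 0.1611092
el = arccos(0.1611092) = 80.7287 deg
(Earth-central angle = 90 - nadir - el = 5.7713 deg)

80.7287 degrees


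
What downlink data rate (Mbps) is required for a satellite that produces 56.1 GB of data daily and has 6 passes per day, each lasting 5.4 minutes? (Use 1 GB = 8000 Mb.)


total contact time = 6 * 5.4 * 60 = 1944.0000 s
data = 56.1 GB = 448800.0000 Mb
rate = 448800.0000 / 1944.0000 = 230.8642 Mbps

230.8642 Mbps


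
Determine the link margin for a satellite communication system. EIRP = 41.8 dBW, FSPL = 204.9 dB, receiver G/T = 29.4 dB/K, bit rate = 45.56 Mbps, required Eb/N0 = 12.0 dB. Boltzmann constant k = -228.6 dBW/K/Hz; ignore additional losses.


C/N0 = EIRP - FSPL + G/T - k = 41.8 - 204.9 + 29.4 - (-228.6)
C/N0 = 94.9000 dB-Hz
R_b = 45.56 Mbps = 4.556e+07 bps -> 10*log10(R_b) = 76.5858 dB-Hz
Eb/N0 = C/N0 - 10*log10(R_b) = 94.9000 - 76.5858 = 18.3142 dB
Margin = Eb/N0 - Eb/N0_req = 18.3142 - 12.0 = 6.3142 dB (link closes)

6.3142 dB


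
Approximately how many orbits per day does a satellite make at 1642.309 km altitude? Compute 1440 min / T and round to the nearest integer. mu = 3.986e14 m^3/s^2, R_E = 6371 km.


r = 8.013309e+06 m
T = 2*pi*sqrt(r^3/mu) = 7138.8631 s = 118.9811 min
revs/day = 1440 / 118.9811 = 12.1028
Rounded: 12 revolutions per day

12 revolutions per day


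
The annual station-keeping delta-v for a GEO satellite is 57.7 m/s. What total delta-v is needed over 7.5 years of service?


dV = rate * years = 57.7 * 7.5
dV = 432.7500 m/s

432.7500 m/s


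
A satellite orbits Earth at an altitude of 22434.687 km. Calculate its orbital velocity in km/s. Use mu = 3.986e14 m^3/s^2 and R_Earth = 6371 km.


r = R_E + alt = 6371.0 + 22434.687 = 28805.6870 km = 2.8805687e+07 m
v = sqrt(mu/r) = sqrt(3.986e14 / 2.8805687e+07) = 3719.8851 m/s = 3.7199 km/s

3.7199 km/s


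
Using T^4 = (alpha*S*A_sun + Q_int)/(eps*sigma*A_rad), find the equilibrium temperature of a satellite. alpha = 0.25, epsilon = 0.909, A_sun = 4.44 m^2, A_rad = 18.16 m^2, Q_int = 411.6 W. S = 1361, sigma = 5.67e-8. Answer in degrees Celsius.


Numerator = alpha*S*A_sun + Q_int = 0.25*1361*4.44 + 411.6 = 1922.3100 W
Denominator = eps*sigma*A_rad = 0.909*5.67e-8*18.16 = 9.3597185e-07 W/K^4
T^4 = 2.0538118e+09 K^4
T = 212.8826 K = -60.2674 C

-60.2674 degrees Celsius


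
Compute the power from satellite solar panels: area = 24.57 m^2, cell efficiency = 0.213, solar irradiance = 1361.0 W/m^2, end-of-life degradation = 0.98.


P = area * eta * S * degradation
P = 24.57 * 0.213 * 1361.0 * 0.98
P = 6980.2176 W

6980.2176 W


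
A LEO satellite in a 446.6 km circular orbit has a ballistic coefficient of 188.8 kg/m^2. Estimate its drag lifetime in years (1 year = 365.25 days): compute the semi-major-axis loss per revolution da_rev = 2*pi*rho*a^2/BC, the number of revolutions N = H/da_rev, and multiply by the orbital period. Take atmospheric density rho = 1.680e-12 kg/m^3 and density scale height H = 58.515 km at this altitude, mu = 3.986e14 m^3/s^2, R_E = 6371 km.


a = R_E + alt = 6817.6000 km = 6.8176e+06 m
da_rev = 2*pi*rho*a^2/BC = 2*pi*1.680e-12*(6.8176e+06)^2/188.8 = 2.598664 m per revolution
N = H/da_rev = 58515.0000 m / 2.598664 m = 22517.3364 revolutions
P = 2*pi*sqrt(a^3/mu) = 5602.1985 s
lifetime = N*P = 22517.3364 * 5602.1985 = 1.2614659e+08 s = 1460.0300 days
years = 1460.0300 / 365.25 = 3.9973 years

3.9973 years


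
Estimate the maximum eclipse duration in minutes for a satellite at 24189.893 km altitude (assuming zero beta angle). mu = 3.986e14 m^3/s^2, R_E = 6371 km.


r = 30560.8930 km
T = 886.1537 min
Eclipse fraction = arcsin(R_E/r)/pi = arcsin(6371.0000/30560.8930)/pi
= arcsin(0.208469)/pi = 0.06684805
Eclipse duration = 0.06684805 * 886.1537 = 59.2376 min

59.2376 minutes


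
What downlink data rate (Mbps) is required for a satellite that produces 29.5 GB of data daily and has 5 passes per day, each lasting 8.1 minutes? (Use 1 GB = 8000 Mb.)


total contact time = 5 * 8.1 * 60 = 2430.0000 s
data = 29.5 GB = 236000.0000 Mb
rate = 236000.0000 / 2430.0000 = 97.1193 Mbps

97.1193 Mbps


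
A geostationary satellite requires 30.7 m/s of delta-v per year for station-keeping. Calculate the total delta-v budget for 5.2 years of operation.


dV = rate * years = 30.7 * 5.2
dV = 159.6400 m/s

159.6400 m/s


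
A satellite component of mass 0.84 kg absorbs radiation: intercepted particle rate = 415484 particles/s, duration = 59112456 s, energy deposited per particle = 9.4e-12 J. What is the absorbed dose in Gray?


Total energy deposited = rate * time * E_per
  = 415484 * 59112456 * 9.4e-12 = 230.8666 J
Dose = E_total / mass = 230.8666 / 0.84
Dose = 274.8412 Gy

274.8412 Gy


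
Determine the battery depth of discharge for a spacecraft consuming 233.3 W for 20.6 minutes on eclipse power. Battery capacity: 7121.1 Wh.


E_used = P * t / 60 = 233.3 * 20.6 / 60 = 80.0997 Wh
DOD = E_used / E_total * 100 = 80.0997 / 7121.1 * 100
DOD = 1.1248 %

1.1248 %


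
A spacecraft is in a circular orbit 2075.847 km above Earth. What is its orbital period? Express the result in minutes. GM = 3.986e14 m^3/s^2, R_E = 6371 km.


r = 8446.8470 km = 8.446847e+06 m
T = 2*pi*sqrt(r^3/mu) = 2*pi*sqrt(6.0267598e+20 / 3.986e14)
T = 7725.9726 s = 128.7662 min

128.7662 minutes


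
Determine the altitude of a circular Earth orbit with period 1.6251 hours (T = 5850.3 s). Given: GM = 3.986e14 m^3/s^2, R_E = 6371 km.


T = 5850.3 s
r = (mu*T^2/(4*pi^2))^(1/3) = (3.986e14 * 5850.3^2 / (4*pi^2))^(1/3)
r = 7.0174277e+06 m = 7017.4277 km
alt = r - R_E = 7017.4277 - 6371 = 646.4277 km

646.4277 km


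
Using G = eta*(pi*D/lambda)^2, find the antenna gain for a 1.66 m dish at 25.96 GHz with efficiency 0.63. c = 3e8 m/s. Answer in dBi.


lambda = c/f = 3e8 / 2.596e+10 = 0.01155624 m
G = eta*(pi*D/lambda)^2 = 0.63*(pi*1.66/0.01155624)^2
G = 128299.0196 (linear)
G = 10*log10(128299.0196) = 51.0822 dBi

51.0822 dBi


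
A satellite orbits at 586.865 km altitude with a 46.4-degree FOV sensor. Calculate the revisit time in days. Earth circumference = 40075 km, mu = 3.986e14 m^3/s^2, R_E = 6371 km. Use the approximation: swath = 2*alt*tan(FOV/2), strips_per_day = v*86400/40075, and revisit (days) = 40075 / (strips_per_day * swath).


swath = 2*586.865*tan(0.4049164) = 503.0613 km
v = sqrt(mu/r) = 7568.8631 m/s = 7.5689 km/s
strips/day = v*86400/40075 = 7.5689*86400/40075 = 16.3181
coverage/day = strips * swath = 16.3181 * 503.0613 = 8209.0289 km
revisit = 40075 / 8209.0289 = 4.8818 days

4.8818 days


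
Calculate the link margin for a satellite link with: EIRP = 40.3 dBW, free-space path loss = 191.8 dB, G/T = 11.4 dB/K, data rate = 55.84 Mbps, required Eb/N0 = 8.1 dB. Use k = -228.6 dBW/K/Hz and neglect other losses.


C/N0 = EIRP - FSPL + G/T - k = 40.3 - 191.8 + 11.4 - (-228.6)
C/N0 = 88.5000 dB-Hz
R_b = 55.84 Mbps = 5.584e+07 bps -> 10*log10(R_b) = 77.4695 dB-Hz
Eb/N0 = C/N0 - 10*log10(R_b) = 88.5000 - 77.4695 = 11.0305 dB
Margin = Eb/N0 - Eb/N0_req = 11.0305 - 8.1 = 2.9305 dB (link closes)

2.9305 dB


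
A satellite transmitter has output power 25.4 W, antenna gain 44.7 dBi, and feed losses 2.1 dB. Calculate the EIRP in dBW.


Pt = 25.4 W = 14.0483 dBW
EIRP = Pt_dBW + Gt - losses = 14.0483 + 44.7 - 2.1 = 56.6483 dBW

56.6483 dBW


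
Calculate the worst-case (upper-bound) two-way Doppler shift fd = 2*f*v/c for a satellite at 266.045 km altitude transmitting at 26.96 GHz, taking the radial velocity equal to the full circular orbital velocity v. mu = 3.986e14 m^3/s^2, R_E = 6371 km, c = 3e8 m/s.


r = 6.637045e+06 m
v = sqrt(mu/r) = 7749.6353 m/s (worst-case radial velocity)
f = 26.96 GHz = 2.696e+10 Hz
fd = 2*f*v/c = 2*2.696e+10*7749.6353/3.0e+08
fd = 1.3928678e+06 Hz

1.3929e+06 Hz


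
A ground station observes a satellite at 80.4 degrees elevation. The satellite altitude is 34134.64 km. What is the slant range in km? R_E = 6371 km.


h = 34134.64 km, el = 80.4 deg
d = -R_E*sin(el) + sqrt((R_E*sin(el))^2 + 2*R_E*h + h^2)
d = -6371.0000*sin(1.4032) + sqrt((6371.0000*0.985996)^2 + 2*6371.0000*34134.64 + 34134.64^2)
d = 34209.9221 km

34209.9221 km


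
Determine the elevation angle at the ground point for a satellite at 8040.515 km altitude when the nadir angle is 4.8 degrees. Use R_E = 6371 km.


r = R_E + alt = 14411.5150 km
Law of sines in the satellite / Earth-center / ground-point triangle:
  sin(nadir)/R_E = sin(90 + el)/r  =>  cos(el) = (r/R_E)*sin(nadir)
cos(el) = (14411.5150 / 6371.0000) * sin(4.8 deg) = 0.1892834
el = arccos(0.1892834) = 79.0890 deg
(Earth-central angle = 90 - nadir - el = 6.1110 deg)

79.0890 degrees


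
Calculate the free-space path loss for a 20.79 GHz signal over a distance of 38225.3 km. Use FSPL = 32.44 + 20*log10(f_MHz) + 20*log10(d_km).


f = 20.79 GHz = 20790.0000 MHz
d = 38225.3 km
FSPL = 32.44 + 20*log10(20790.0000) + 20*log10(38225.3)
FSPL = 32.44 + 86.3571 + 91.6470
FSPL = 210.4441 dB

210.4441 dB


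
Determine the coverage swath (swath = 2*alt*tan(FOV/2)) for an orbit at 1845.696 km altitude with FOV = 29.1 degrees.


FOV = 29.1 deg = 0.5078908 rad
swath = 2 * alt * tan(FOV/2) = 2 * 1845.696 * tan(0.2539454)
swath = 2 * 1845.696 * 0.2595488
swath = 958.0965 km

958.0965 km


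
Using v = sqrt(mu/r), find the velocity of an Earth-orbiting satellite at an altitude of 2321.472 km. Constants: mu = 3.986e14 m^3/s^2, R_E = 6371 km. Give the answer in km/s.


r = R_E + alt = 6371.0 + 2321.472 = 8692.4720 km = 8.692472e+06 m
v = sqrt(mu/r) = sqrt(3.986e14 / 8.692472e+06) = 6771.6889 m/s = 6.7717 km/s

6.7717 km/s


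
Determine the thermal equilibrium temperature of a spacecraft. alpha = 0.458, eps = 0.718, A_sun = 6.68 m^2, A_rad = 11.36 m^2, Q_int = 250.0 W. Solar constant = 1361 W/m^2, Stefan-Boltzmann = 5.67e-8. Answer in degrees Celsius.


Numerator = alpha*S*A_sun + Q_int = 0.458*1361*6.68 + 250.0 = 4413.8978 W
Denominator = eps*sigma*A_rad = 0.718*5.67e-8*11.36 = 4.6247242e-07 W/K^4
T^4 = 9.5441321e+09 K^4
T = 312.5605 K = 39.4105 C

39.4105 degrees Celsius


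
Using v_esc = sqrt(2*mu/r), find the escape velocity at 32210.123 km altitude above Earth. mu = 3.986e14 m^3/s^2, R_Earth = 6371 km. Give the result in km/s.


r = 6371.0 + 32210.123 = 38581.1230 km = 3.8581123e+07 m
v_esc = sqrt(2*mu/r) = sqrt(2*3.986e14 / 3.8581123e+07)
v_esc = 4545.6523 m/s = 4.5457 km/s

4.5457 km/s


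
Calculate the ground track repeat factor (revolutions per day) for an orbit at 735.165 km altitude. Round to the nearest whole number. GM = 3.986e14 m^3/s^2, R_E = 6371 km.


r = 7.106165e+06 m
T = 2*pi*sqrt(r^3/mu) = 5961.6181 s = 99.3603 min
revs/day = 1440 / 99.3603 = 14.4927
Rounded: 14 revolutions per day

14 revolutions per day


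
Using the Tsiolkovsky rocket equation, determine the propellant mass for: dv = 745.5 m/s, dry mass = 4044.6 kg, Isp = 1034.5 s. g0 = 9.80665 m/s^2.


ve = Isp * g0 = 1034.5 * 9.80665 = 10144.979425 m/s
mass ratio = exp(dv/ve) = exp(745.5/10144.979425) = 1.07625199
m_prop = m_dry * (mr - 1) = 4044.6 * (1.07625199 - 1)
m_prop = 308.4088 kg

308.4088 kg


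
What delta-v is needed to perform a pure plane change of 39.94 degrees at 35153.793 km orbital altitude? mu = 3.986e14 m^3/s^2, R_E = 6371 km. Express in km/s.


r = 41524.7930 km = 4.1524793e+07 m
V = sqrt(mu/r) = 3098.2389 m/s
di = 39.94 deg = 0.6970845 rad
dV = 2*V*sin(di/2) = 2*3098.2389*sin(0.3485423)
dV = 2116.2712 m/s = 2.1163 km/s

2.1163 km/s


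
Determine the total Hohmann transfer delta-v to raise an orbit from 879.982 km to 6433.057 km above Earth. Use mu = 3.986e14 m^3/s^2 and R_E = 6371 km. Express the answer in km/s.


r1 = 7250.9820 km = 7.250982e+06 m
r2 = 12804.0570 km = 1.2804057e+07 m
dv1 = sqrt(mu/r1)*(sqrt(2*r2/(r1+r2)) - 1) = 963.8321 m/s
dv2 = sqrt(mu/r2)*(1 - sqrt(2*r1/(r1+r2))) = 834.9283 m/s
total dv = |dv1| + |dv2| = 963.8321 + 834.9283 = 1798.7604 m/s = 1.7988 km/s

1.7988 km/s


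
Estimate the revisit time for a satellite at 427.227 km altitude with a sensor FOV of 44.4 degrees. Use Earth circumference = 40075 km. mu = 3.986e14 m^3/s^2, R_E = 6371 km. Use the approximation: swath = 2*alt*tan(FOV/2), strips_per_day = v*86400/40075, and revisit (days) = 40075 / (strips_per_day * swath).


swath = 2*427.227*tan(0.3874631) = 348.6962 km
v = sqrt(mu/r) = 7657.2146 m/s = 7.6572 km/s
strips/day = v*86400/40075 = 7.6572*86400/40075 = 16.5086
coverage/day = strips * swath = 16.5086 * 348.6962 = 5756.4968 km
revisit = 40075 / 5756.4968 = 6.9617 days

6.9617 days


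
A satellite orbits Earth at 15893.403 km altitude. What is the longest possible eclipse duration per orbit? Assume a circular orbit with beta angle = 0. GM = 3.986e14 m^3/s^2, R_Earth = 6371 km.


r = 22264.4030 km
T = 551.0317 min
Eclipse fraction = arcsin(R_E/r)/pi = arcsin(6371.0000/22264.4030)/pi
= arcsin(0.2861518)/pi = 0.09237618
Eclipse duration = 0.09237618 * 551.0317 = 50.9022 min

50.9022 minutes


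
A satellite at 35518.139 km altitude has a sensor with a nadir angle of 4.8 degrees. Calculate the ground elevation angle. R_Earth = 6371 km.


r = R_E + alt = 41889.1390 km
Law of sines in the satellite / Earth-center / ground-point triangle:
  sin(nadir)/R_E = sin(90 + el)/r  =>  cos(el) = (r/R_E)*sin(nadir)
cos(el) = (41889.1390 / 6371.0000) * sin(4.8 deg) = 0.5501794
el = arccos(0.5501794) = 56.6207 deg
(Earth-central angle = 90 - nadir - el = 28.5793 deg)

56.6207 degrees


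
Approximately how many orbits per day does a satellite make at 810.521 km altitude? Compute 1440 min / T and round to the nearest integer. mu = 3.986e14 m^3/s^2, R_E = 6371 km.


r = 7.181521e+06 m
T = 2*pi*sqrt(r^3/mu) = 6056.6974 s = 100.9450 min
revs/day = 1440 / 100.9450 = 14.2652
Rounded: 14 revolutions per day

14 revolutions per day


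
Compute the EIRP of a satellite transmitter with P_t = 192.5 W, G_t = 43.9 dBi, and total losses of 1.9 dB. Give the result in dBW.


Pt = 192.5 W = 22.8443 dBW
EIRP = Pt_dBW + Gt - losses = 22.8443 + 43.9 - 1.9 = 64.8443 dBW

64.8443 dBW


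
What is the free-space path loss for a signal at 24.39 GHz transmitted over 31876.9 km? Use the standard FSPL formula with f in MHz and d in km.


f = 24.39 GHz = 24390.0000 MHz
d = 31876.9 km
FSPL = 32.44 + 20*log10(24390.0000) + 20*log10(31876.9)
FSPL = 32.44 + 87.7442 + 90.0695
FSPL = 210.2538 dB

210.2538 dB


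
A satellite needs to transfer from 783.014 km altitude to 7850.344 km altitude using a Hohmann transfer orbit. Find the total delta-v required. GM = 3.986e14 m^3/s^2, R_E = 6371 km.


r1 = 7154.0140 km = 7.154014e+06 m
r2 = 14221.3440 km = 1.4221344e+07 m
dv1 = sqrt(mu/r1)*(sqrt(2*r2/(r1+r2)) - 1) = 1146.0009 m/s
dv2 = sqrt(mu/r2)*(1 - sqrt(2*r1/(r1+r2))) = 962.7432 m/s
total dv = |dv1| + |dv2| = 1146.0009 + 962.7432 = 2108.7441 m/s = 2.1087 km/s

2.1087 km/s
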